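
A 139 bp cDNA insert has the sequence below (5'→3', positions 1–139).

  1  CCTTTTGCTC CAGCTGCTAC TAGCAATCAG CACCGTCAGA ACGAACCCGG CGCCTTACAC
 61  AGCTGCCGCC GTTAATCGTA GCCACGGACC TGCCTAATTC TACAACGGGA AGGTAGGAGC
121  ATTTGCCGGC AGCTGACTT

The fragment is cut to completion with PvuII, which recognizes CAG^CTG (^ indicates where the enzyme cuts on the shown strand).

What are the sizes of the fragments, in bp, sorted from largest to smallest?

PvuII sites (CAGCTG) start at positions 11, 60, 130.
PvuII cuts after base 3 of each site, so after positions 13, 62, 132.
Linear molecule, 3 cuts → 4 fragments:
  1–13 → 13 bp
  14–62 → 49 bp
  63–132 → 70 bp
  133–139 → 7 bp
Sorted largest to smallest: 70, 49, 13, 7 bp.

70, 49, 13, 7 bp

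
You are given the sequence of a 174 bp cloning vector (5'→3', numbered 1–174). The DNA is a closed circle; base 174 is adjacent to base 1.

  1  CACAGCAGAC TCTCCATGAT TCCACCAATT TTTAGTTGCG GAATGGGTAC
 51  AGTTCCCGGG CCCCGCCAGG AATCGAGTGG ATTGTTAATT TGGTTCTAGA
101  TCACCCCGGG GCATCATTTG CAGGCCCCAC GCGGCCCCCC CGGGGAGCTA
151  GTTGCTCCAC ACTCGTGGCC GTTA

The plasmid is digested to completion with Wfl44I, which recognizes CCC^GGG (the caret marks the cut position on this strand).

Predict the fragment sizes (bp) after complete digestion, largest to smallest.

Wfl44I sites (CCCGGG) start at positions 55, 105, 139.
Wfl44I cuts after base 3 of each site, so after positions 57, 107, 141.
Circular molecule, 3 cuts → 3 fragments:
  58–107 → 50 bp
  108–141 → 34 bp
  142–174 then 1–57 → 33 + 57 = 90 bp
Sorted largest to smallest: 90, 50, 34 bp.

90, 50, 34 bp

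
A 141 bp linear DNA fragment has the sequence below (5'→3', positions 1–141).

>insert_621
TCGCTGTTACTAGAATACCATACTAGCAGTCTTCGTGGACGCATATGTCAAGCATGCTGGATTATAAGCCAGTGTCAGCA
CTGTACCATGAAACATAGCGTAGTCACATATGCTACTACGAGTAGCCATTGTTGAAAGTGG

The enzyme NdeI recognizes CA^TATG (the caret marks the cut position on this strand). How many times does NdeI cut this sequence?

2

CATATG occurs starting at positions 42, 107.
NdeI cuts at 2 sites.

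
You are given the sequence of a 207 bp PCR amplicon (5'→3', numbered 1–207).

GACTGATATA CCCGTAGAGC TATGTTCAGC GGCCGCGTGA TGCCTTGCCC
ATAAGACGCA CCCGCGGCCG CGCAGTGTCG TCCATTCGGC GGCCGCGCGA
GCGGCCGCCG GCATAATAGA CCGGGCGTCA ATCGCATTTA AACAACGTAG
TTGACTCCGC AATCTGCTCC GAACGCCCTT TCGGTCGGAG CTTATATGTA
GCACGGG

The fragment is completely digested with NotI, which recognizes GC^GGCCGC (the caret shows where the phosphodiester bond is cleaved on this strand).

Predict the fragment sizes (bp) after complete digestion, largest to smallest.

105, 35, 30, 25, 12 bp

NotI sites (GCGGCCGC) start at positions 29, 64, 89, 101.
NotI cuts after base 2 of each site, so after positions 30, 65, 90, 102.
Linear molecule, 4 cuts → 5 fragments:
  1–30 → 30 bp
  31–65 → 35 bp
  66–90 → 25 bp
  91–102 → 12 bp
  103–207 → 105 bp
Sorted largest to smallest: 105, 35, 30, 25, 12 bp.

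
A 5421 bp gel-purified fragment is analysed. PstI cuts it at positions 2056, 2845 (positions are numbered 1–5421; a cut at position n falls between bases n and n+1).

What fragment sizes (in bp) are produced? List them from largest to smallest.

2576, 2056, 789 bp

Linear molecule, 2 cuts → 3 fragments:
  2056 − 0 = 2056 bp
  2845 − 2056 = 789 bp
  5421 − 2845 = 2576 bp
Sorted largest to smallest: 2576, 2056, 789 bp.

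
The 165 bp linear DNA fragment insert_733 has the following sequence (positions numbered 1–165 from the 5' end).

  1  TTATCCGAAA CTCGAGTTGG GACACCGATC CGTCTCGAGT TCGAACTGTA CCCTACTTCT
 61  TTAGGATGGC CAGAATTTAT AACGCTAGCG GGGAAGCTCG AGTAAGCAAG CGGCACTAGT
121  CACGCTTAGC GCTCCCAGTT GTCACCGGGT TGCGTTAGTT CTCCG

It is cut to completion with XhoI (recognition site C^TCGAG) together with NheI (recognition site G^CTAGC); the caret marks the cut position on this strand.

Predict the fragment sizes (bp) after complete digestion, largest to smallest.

XhoI sites (CTCGAG) start at positions 11, 34, 97.
XhoI cuts after the first base of each site, so after positions 11, 34, 97.
The NheI site (GCTAGC) starts at position 84.
NheI cuts after the first base of each site, so after position 84.
Combined cut positions: 11, 34, 84, 97.
Linear molecule, 4 cuts → 5 fragments:
  1–11 → 11 bp
  12–34 → 23 bp
  35–84 → 50 bp
  85–97 → 13 bp
  98–165 → 68 bp
Sorted largest to smallest: 68, 50, 23, 13, 11 bp.

68, 50, 23, 13, 11 bp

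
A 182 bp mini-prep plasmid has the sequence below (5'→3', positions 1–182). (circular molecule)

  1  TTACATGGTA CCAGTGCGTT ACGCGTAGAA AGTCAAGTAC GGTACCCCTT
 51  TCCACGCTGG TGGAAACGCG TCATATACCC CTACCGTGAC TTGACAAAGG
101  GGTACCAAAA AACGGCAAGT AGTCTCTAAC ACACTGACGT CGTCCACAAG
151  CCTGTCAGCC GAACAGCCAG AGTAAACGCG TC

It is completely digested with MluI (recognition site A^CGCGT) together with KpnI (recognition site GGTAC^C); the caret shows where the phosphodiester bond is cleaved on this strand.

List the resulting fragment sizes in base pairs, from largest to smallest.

MluI sites (ACGCGT) start at positions 21, 66, 176.
MluI cuts after the first base of each site, so after positions 21, 66, 176.
KpnI sites (GGTACC) start at positions 7, 41, 101.
KpnI cuts after base 5 of each site (before the last base), so after positions 11, 45, 105.
Combined cut positions: 11, 21, 45, 66, 105, 176.
Circular molecule, 6 cuts → 6 fragments:
  12–21 → 10 bp
  22–45 → 24 bp
  46–66 → 21 bp
  67–105 → 39 bp
  106–176 → 71 bp
  177–182 then 1–11 → 6 + 11 = 17 bp
Sorted largest to smallest: 71, 39, 24, 21, 17, 10 bp.

71, 39, 24, 21, 17, 10 bp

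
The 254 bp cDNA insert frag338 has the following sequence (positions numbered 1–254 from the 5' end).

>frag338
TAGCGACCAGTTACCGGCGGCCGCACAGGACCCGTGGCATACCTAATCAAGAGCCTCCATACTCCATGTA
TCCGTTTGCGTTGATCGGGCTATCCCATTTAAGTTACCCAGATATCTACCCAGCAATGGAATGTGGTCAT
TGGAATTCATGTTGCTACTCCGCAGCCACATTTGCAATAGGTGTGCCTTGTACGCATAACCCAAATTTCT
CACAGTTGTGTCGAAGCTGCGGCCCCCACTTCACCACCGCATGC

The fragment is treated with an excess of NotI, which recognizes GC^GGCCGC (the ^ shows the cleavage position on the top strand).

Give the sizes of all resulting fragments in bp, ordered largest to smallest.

236, 18 bp

The NotI site (GCGGCCGC) starts at position 17.
NotI cuts after base 2 of each site, so after position 18.
Linear molecule, 1 cut → 2 fragments:
  1–18 → 18 bp
  19–254 → 236 bp
Sorted largest to smallest: 236, 18 bp.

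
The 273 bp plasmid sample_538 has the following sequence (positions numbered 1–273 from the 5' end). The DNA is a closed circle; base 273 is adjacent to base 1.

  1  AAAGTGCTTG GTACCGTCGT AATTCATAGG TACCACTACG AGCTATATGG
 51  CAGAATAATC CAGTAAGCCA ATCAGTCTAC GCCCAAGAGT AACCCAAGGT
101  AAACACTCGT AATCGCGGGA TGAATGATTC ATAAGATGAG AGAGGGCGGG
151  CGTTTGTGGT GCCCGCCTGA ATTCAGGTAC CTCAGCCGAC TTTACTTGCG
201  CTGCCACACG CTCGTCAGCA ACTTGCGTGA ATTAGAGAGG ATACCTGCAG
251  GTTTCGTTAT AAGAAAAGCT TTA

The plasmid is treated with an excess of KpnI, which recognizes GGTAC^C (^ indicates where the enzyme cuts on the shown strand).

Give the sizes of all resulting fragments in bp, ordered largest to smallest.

147, 107, 19 bp

KpnI sites (GGTACC) start at positions 10, 29, 176.
KpnI cuts after base 5 of each site (before the last base), so after positions 14, 33, 180.
Circular molecule, 3 cuts → 3 fragments:
  15–33 → 19 bp
  34–180 → 147 bp
  181–273 then 1–14 → 93 + 14 = 107 bp
Sorted largest to smallest: 147, 107, 19 bp.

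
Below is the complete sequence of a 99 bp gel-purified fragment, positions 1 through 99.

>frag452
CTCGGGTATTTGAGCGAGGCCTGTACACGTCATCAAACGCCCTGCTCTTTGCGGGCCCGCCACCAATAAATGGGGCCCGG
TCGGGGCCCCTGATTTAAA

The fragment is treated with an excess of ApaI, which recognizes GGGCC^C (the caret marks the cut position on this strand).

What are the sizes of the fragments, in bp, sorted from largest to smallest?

ApaI sites (GGGCCC) start at positions 53, 73, 84.
ApaI cuts after base 5 of each site (before the last base), so after positions 57, 77, 88.
Linear molecule, 3 cuts → 4 fragments:
  1–57 → 57 bp
  58–77 → 20 bp
  78–88 → 11 bp
  89–99 → 11 bp
Sorted largest to smallest: 57, 20, 11, 11 bp.

57, 20, 11, 11 bp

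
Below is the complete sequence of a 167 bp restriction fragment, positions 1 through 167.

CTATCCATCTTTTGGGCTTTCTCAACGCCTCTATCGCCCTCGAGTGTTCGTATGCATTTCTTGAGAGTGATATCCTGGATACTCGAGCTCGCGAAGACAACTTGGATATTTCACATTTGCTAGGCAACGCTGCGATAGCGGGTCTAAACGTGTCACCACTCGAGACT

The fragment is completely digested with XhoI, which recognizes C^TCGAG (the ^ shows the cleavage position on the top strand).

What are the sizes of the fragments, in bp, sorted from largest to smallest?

XhoI sites (CTCGAG) start at positions 39, 82, 159.
XhoI cuts after the first base of each site, so after positions 39, 82, 159.
Linear molecule, 3 cuts → 4 fragments:
  1–39 → 39 bp
  40–82 → 43 bp
  83–159 → 77 bp
  160–167 → 8 bp
Sorted largest to smallest: 77, 43, 39, 8 bp.

77, 43, 39, 8 bp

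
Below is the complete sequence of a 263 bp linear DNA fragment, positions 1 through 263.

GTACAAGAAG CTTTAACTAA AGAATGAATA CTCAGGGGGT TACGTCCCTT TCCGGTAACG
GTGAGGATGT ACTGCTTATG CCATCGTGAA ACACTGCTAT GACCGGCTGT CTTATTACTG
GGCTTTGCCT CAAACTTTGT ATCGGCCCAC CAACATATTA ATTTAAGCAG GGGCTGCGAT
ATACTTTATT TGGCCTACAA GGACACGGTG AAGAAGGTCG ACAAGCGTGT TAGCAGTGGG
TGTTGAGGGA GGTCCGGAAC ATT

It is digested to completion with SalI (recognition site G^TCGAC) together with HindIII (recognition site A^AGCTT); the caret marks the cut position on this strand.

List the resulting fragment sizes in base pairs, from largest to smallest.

The SalI site (GTCGAC) starts at position 217.
SalI cuts after the first base of each site, so after position 217.
The HindIII site (AAGCTT) starts at position 8.
HindIII cuts after the first base of each site, so after position 8.
Combined cut positions: 8, 217.
Linear molecule, 2 cuts → 3 fragments:
  1–8 → 8 bp
  9–217 → 209 bp
  218–263 → 46 bp
Sorted largest to smallest: 209, 46, 8 bp.

209, 46, 8 bp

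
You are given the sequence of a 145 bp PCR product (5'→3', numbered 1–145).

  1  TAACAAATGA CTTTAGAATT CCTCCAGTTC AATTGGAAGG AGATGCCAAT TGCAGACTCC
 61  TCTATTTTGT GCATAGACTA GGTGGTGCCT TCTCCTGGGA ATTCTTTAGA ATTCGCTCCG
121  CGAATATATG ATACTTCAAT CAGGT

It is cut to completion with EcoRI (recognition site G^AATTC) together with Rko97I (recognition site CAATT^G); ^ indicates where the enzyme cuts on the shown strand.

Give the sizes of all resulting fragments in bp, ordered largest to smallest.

EcoRI sites (GAATTC) start at positions 16, 99, 109.
EcoRI cuts after the first base of each site, so after positions 16, 99, 109.
Rko97I sites (CAATTG) start at positions 30, 47.
Rko97I cuts after base 5 of each site (before the last base), so after positions 34, 51.
Combined cut positions: 16, 34, 51, 99, 109.
Linear molecule, 5 cuts → 6 fragments:
  1–16 → 16 bp
  17–34 → 18 bp
  35–51 → 17 bp
  52–99 → 48 bp
  100–109 → 10 bp
  110–145 → 36 bp
Sorted largest to smallest: 48, 36, 18, 17, 16, 10 bp.

48, 36, 18, 17, 16, 10 bp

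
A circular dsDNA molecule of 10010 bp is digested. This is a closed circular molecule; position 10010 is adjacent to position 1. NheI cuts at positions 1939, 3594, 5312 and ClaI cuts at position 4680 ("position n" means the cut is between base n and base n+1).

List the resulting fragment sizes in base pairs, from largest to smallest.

6637, 1655, 1086, 632 bp

Combined cut positions (sorted): 1939, 3594, 4680, 5312.
Circular molecule, 4 cuts → 4 fragments:
  3594 − 1939 = 1655 bp
  4680 − 3594 = 1086 bp
  5312 − 4680 = 632 bp
  wrap: 10010 − 5312 + 1939 = 6637 bp
Sorted largest to smallest: 6637, 1655, 1086, 632 bp.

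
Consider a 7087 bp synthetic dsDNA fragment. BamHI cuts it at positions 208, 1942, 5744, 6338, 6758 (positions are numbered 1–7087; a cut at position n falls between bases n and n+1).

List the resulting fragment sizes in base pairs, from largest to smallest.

3802, 1734, 594, 420, 329, 208 bp

Linear molecule, 5 cuts → 6 fragments:
  208 − 0 = 208 bp
  1942 − 208 = 1734 bp
  5744 − 1942 = 3802 bp
  6338 − 5744 = 594 bp
  6758 − 6338 = 420 bp
  7087 − 6758 = 329 bp
Sorted largest to smallest: 3802, 1734, 594, 420, 329, 208 bp.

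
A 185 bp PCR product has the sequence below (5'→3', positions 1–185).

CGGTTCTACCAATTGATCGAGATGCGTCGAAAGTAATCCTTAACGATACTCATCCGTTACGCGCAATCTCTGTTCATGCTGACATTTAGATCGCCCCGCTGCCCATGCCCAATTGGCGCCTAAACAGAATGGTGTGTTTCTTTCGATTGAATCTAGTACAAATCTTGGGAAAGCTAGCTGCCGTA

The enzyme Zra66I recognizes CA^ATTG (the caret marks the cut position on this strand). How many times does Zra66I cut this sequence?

CAATTG occurs starting at positions 10, 110.
Zra66I cuts at 2 sites.

2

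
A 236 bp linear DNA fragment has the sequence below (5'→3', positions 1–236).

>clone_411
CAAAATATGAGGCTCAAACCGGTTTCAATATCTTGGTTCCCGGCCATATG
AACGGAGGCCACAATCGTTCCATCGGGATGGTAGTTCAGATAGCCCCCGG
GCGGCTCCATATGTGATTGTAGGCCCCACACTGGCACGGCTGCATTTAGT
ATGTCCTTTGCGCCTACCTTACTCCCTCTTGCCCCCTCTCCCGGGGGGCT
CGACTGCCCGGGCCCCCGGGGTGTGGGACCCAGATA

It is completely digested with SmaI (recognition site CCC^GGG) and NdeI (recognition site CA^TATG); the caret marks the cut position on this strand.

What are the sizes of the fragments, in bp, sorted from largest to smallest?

SmaI sites (CCCGGG) start at positions 96, 190, 207, 215.
SmaI cuts after base 3 of each site, so after positions 98, 192, 209, 217.
NdeI sites (CATATG) start at positions 45, 108.
NdeI cuts after base 2 of each site, so after positions 46, 109.
Combined cut positions: 46, 98, 109, 192, 209, 217.
Linear molecule, 6 cuts → 7 fragments:
  1–46 → 46 bp
  47–98 → 52 bp
  99–109 → 11 bp
  110–192 → 83 bp
  193–209 → 17 bp
  210–217 → 8 bp
  218–236 → 19 bp
Sorted largest to smallest: 83, 52, 46, 19, 17, 11, 8 bp.

83, 52, 46, 19, 17, 11, 8 bp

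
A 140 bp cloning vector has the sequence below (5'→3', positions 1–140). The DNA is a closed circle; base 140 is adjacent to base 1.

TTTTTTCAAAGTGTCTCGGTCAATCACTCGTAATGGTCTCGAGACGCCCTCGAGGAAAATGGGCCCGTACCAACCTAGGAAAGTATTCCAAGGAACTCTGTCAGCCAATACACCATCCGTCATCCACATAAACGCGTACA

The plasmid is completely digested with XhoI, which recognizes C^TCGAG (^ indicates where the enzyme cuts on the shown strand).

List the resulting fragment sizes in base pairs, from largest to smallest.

129, 11 bp

XhoI sites (CTCGAG) start at positions 38, 49.
XhoI cuts after the first base of each site, so after positions 38, 49.
Circular molecule, 2 cuts → 2 fragments:
  39–49 → 11 bp
  50–140 then 1–38 → 91 + 38 = 129 bp
Sorted largest to smallest: 129, 11 bp.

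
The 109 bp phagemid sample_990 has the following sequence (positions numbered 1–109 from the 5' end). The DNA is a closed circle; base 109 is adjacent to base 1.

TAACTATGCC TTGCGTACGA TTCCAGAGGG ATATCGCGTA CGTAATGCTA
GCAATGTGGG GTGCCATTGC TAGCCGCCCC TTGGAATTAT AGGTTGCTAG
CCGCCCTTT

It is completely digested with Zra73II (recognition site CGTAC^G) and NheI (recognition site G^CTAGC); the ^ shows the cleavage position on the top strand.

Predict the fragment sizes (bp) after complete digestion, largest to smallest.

Zra73II sites (CGTACG) start at positions 14, 37.
Zra73II cuts after base 5 of each site (before the last base), so after positions 18, 41.
NheI sites (GCTAGC) start at positions 47, 69, 96.
NheI cuts after the first base of each site, so after positions 47, 69, 96.
Combined cut positions: 18, 41, 47, 69, 96.
Circular molecule, 5 cuts → 5 fragments:
  19–41 → 23 bp
  42–47 → 6 bp
  48–69 → 22 bp
  70–96 → 27 bp
  97–109 then 1–18 → 13 + 18 = 31 bp
Sorted largest to smallest: 31, 27, 23, 22, 6 bp.

31, 27, 23, 22, 6 bp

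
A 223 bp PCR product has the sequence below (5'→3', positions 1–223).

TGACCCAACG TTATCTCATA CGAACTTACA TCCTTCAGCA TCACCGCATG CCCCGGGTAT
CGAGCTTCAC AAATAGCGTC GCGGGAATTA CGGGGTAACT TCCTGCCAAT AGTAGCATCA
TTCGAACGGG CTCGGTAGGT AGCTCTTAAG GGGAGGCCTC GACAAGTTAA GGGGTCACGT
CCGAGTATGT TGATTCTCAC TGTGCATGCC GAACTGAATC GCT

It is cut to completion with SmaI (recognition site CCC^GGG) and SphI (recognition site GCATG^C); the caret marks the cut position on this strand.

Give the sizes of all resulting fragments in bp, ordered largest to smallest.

154, 50, 15, 4 bp

The SmaI site (CCCGGG) starts at position 52.
SmaI cuts after base 3 of each site, so after position 54.
SphI sites (GCATGC) start at positions 46, 204.
SphI cuts after base 5 of each site (before the last base), so after positions 50, 208.
Combined cut positions: 50, 54, 208.
Linear molecule, 3 cuts → 4 fragments:
  1–50 → 50 bp
  51–54 → 4 bp
  55–208 → 154 bp
  209–223 → 15 bp
Sorted largest to smallest: 154, 50, 15, 4 bp.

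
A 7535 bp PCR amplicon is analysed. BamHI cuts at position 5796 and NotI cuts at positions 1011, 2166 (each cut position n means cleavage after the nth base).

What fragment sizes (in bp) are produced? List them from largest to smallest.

3630, 1739, 1155, 1011 bp

Combined cut positions (sorted): 1011, 2166, 5796.
Linear molecule, 3 cuts → 4 fragments:
  1011 − 0 = 1011 bp
  2166 − 1011 = 1155 bp
  5796 − 2166 = 3630 bp
  7535 − 5796 = 1739 bp
Sorted largest to smallest: 3630, 1739, 1155, 1011 bp.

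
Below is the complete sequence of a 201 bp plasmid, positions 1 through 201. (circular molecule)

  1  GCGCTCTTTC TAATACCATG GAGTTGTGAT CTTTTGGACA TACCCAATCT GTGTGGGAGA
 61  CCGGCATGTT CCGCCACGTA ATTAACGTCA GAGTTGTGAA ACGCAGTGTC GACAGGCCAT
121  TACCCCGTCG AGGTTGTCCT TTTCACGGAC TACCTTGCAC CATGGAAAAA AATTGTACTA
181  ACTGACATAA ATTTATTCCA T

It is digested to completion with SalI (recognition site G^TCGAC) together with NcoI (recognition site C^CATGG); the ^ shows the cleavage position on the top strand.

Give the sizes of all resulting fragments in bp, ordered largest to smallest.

92, 57, 52 bp

The SalI site (GTCGAC) starts at position 108.
SalI cuts after the first base of each site, so after position 108.
NcoI sites (CCATGG) start at positions 16, 160.
NcoI cuts after the first base of each site, so after positions 16, 160.
Combined cut positions: 16, 108, 160.
Circular molecule, 3 cuts → 3 fragments:
  17–108 → 92 bp
  109–160 → 52 bp
  161–201 then 1–16 → 41 + 16 = 57 bp
Sorted largest to smallest: 92, 57, 52 bp.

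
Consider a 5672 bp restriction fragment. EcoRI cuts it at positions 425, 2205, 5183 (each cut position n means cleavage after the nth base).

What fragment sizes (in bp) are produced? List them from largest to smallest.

Linear molecule, 3 cuts → 4 fragments:
  425 − 0 = 425 bp
  2205 − 425 = 1780 bp
  5183 − 2205 = 2978 bp
  5672 − 5183 = 489 bp
Sorted largest to smallest: 2978, 1780, 489, 425 bp.

2978, 1780, 489, 425 bp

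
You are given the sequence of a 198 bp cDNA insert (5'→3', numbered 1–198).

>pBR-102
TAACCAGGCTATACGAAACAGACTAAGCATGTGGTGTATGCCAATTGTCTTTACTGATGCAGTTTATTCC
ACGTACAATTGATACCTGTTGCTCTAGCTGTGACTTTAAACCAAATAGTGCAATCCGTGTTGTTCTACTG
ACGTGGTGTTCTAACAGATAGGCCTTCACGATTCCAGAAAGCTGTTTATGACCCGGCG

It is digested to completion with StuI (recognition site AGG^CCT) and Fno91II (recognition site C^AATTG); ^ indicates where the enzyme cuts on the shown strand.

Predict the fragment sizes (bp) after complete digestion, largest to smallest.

86, 42, 36, 34 bp

The StuI site (AGGCCT) starts at position 160.
StuI cuts after base 3 of each site, so after position 162.
Fno91II sites (CAATTG) start at positions 42, 76.
Fno91II cuts after the first base of each site, so after positions 42, 76.
Combined cut positions: 42, 76, 162.
Linear molecule, 3 cuts → 4 fragments:
  1–42 → 42 bp
  43–76 → 34 bp
  77–162 → 86 bp
  163–198 → 36 bp
Sorted largest to smallest: 86, 42, 36, 34 bp.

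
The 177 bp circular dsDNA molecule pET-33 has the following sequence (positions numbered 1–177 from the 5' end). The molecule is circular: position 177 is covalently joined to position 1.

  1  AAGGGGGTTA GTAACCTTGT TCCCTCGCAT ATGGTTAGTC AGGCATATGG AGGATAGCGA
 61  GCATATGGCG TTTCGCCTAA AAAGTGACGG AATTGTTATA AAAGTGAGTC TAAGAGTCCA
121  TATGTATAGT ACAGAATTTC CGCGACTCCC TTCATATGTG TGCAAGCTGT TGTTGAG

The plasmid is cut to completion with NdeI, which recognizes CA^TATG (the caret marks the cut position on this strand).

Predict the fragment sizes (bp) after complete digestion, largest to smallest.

57, 52, 34, 18, 16 bp

NdeI sites (CATATG) start at positions 28, 44, 62, 119, 153.
NdeI cuts after base 2 of each site, so after positions 29, 45, 63, 120, 154.
Circular molecule, 5 cuts → 5 fragments:
  30–45 → 16 bp
  46–63 → 18 bp
  64–120 → 57 bp
  121–154 → 34 bp
  155–177 then 1–29 → 23 + 29 = 52 bp
Sorted largest to smallest: 57, 52, 34, 18, 16 bp.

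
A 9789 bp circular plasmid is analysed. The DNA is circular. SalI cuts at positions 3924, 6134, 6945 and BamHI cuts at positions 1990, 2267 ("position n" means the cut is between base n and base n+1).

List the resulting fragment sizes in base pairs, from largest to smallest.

4834, 2210, 1657, 811, 277 bp

Combined cut positions (sorted): 1990, 2267, 3924, 6134, 6945.
Circular molecule, 5 cuts → 5 fragments:
  2267 − 1990 = 277 bp
  3924 − 2267 = 1657 bp
  6134 − 3924 = 2210 bp
  6945 − 6134 = 811 bp
  wrap: 9789 − 6945 + 1990 = 4834 bp
Sorted largest to smallest: 4834, 2210, 1657, 811, 277 bp.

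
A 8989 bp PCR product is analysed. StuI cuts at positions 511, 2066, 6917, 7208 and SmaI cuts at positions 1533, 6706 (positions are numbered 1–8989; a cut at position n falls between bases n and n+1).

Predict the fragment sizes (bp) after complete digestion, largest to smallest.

Combined cut positions (sorted): 511, 1533, 2066, 6706, 6917, 7208.
Linear molecule, 6 cuts → 7 fragments:
  511 − 0 = 511 bp
  1533 − 511 = 1022 bp
  2066 − 1533 = 533 bp
  6706 − 2066 = 4640 bp
  6917 − 6706 = 211 bp
  7208 − 6917 = 291 bp
  8989 − 7208 = 1781 bp
Sorted largest to smallest: 4640, 1781, 1022, 533, 511, 291, 211 bp.

4640, 1781, 1022, 533, 511, 291, 211 bp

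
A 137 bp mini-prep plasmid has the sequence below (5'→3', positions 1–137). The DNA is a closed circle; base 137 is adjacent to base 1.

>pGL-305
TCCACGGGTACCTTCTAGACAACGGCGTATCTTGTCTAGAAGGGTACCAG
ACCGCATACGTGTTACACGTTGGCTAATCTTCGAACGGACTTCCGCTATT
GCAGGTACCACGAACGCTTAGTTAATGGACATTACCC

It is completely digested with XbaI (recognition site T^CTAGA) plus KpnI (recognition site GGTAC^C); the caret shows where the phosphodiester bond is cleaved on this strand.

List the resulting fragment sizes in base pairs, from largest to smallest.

XbaI sites (TCTAGA) start at positions 14, 35.
XbaI cuts after the first base of each site, so after positions 14, 35.
KpnI sites (GGTACC) start at positions 7, 43, 104.
KpnI cuts after base 5 of each site (before the last base), so after positions 11, 47, 108.
Combined cut positions: 11, 14, 35, 47, 108.
Circular molecule, 5 cuts → 5 fragments:
  12–14 → 3 bp
  15–35 → 21 bp
  36–47 → 12 bp
  48–108 → 61 bp
  109–137 then 1–11 → 29 + 11 = 40 bp
Sorted largest to smallest: 61, 40, 21, 12, 3 bp.

61, 40, 21, 12, 3 bp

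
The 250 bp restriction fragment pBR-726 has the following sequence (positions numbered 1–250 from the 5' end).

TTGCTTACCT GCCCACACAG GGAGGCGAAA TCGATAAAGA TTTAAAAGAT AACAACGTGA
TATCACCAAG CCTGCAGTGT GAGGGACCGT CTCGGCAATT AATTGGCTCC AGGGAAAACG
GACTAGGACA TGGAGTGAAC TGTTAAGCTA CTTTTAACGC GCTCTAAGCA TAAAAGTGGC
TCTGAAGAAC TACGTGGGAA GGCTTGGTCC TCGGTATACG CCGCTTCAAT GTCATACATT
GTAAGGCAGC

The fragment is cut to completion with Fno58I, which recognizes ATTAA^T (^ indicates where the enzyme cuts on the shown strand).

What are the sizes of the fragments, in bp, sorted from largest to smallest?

148, 102 bp

The Fno58I site (ATTAAT) starts at position 98.
Fno58I cuts after base 5 of each site (before the last base), so after position 102.
Linear molecule, 1 cut → 2 fragments:
  1–102 → 102 bp
  103–250 → 148 bp
Sorted largest to smallest: 148, 102 bp.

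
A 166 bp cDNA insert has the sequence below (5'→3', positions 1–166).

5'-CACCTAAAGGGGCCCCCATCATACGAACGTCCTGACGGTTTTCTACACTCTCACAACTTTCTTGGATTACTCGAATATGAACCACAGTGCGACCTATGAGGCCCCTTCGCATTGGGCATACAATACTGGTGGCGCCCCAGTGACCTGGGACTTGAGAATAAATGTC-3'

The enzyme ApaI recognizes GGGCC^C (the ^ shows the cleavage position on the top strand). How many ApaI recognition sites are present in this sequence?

1

GGGCCC occurs starting at position 10.
ApaI cuts at 1 site.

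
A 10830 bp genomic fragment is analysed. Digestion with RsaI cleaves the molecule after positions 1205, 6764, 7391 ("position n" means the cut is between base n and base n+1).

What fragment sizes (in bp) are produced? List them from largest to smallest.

Linear molecule, 3 cuts → 4 fragments:
  1205 − 0 = 1205 bp
  6764 − 1205 = 5559 bp
  7391 − 6764 = 627 bp
  10830 − 7391 = 3439 bp
Sorted largest to smallest: 5559, 3439, 1205, 627 bp.

5559, 3439, 1205, 627 bp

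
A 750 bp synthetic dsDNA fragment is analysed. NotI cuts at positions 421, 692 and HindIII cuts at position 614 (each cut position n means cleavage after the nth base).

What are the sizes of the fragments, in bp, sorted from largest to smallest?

421, 193, 78, 58 bp

Combined cut positions (sorted): 421, 614, 692.
Linear molecule, 3 cuts → 4 fragments:
  421 − 0 = 421 bp
  614 − 421 = 193 bp
  692 − 614 = 78 bp
  750 − 692 = 58 bp
Sorted largest to smallest: 421, 193, 78, 58 bp.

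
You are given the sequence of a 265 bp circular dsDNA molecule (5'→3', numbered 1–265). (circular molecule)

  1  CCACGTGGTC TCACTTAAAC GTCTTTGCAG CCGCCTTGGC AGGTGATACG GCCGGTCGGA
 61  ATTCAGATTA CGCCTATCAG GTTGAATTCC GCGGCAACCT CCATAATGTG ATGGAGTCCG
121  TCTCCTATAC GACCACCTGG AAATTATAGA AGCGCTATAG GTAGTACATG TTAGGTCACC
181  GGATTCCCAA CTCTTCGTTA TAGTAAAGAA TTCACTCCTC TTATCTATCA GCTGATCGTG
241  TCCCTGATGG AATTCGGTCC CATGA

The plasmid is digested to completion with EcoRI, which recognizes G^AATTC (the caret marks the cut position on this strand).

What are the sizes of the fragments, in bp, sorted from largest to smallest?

124, 74, 42, 25 bp

EcoRI sites (GAATTC) start at positions 59, 84, 208, 250.
EcoRI cuts after the first base of each site, so after positions 59, 84, 208, 250.
Circular molecule, 4 cuts → 4 fragments:
  60–84 → 25 bp
  85–208 → 124 bp
  209–250 → 42 bp
  251–265 then 1–59 → 15 + 59 = 74 bp
Sorted largest to smallest: 124, 74, 42, 25 bp.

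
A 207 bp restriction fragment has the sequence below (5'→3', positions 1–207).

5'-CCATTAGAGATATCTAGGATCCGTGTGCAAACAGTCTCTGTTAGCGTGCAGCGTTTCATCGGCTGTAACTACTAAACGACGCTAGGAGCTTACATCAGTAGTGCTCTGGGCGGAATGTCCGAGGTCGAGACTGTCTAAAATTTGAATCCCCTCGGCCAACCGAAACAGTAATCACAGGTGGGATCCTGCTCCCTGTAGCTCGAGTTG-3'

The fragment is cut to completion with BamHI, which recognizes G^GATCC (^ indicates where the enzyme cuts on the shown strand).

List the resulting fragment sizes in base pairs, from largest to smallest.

BamHI sites (GGATCC) start at positions 17, 181.
BamHI cuts after the first base of each site, so after positions 17, 181.
Linear molecule, 2 cuts → 3 fragments:
  1–17 → 17 bp
  18–181 → 164 bp
  182–207 → 26 bp
Sorted largest to smallest: 164, 26, 17 bp.

164, 26, 17 bp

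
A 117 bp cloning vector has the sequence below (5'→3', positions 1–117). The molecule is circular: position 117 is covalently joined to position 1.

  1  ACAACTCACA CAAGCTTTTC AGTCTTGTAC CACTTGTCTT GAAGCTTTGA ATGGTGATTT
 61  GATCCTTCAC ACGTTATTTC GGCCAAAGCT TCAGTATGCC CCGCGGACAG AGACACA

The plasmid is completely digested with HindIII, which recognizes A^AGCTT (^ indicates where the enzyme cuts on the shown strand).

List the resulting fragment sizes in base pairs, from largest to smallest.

44, 43, 30 bp

HindIII sites (AAGCTT) start at positions 12, 42, 86.
HindIII cuts after the first base of each site, so after positions 12, 42, 86.
Circular molecule, 3 cuts → 3 fragments:
  13–42 → 30 bp
  43–86 → 44 bp
  87–117 then 1–12 → 31 + 12 = 43 bp
Sorted largest to smallest: 44, 43, 30 bp.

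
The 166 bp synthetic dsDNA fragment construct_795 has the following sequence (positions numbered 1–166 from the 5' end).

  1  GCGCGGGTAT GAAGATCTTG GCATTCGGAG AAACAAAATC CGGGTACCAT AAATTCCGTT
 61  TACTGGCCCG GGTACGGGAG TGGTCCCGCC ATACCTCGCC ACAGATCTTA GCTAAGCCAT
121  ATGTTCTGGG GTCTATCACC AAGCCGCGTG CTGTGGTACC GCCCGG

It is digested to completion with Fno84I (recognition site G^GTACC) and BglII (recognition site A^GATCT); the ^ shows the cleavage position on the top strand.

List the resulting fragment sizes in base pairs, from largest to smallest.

60, 52, 30, 13, 11 bp

Fno84I sites (GGTACC) start at positions 43, 155.
Fno84I cuts after the first base of each site, so after positions 43, 155.
BglII sites (AGATCT) start at positions 13, 103.
BglII cuts after the first base of each site, so after positions 13, 103.
Combined cut positions: 13, 43, 103, 155.
Linear molecule, 4 cuts → 5 fragments:
  1–13 → 13 bp
  14–43 → 30 bp
  44–103 → 60 bp
  104–155 → 52 bp
  156–166 → 11 bp
Sorted largest to smallest: 60, 52, 30, 13, 11 bp.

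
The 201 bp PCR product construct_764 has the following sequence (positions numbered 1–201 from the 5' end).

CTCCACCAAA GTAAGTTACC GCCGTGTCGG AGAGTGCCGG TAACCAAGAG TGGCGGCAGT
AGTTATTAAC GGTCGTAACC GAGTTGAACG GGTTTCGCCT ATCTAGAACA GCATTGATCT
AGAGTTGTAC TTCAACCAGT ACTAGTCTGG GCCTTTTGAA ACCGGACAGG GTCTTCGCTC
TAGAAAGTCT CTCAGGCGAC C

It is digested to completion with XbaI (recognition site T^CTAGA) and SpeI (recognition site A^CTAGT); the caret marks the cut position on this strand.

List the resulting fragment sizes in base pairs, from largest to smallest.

XbaI sites (TCTAGA) start at positions 102, 118, 179.
XbaI cuts after the first base of each site, so after positions 102, 118, 179.
The SpeI site (ACTAGT) starts at position 141.
SpeI cuts after the first base of each site, so after position 141.
Combined cut positions: 102, 118, 141, 179.
Linear molecule, 4 cuts → 5 fragments:
  1–102 → 102 bp
  103–118 → 16 bp
  119–141 → 23 bp
  142–179 → 38 bp
  180–201 → 22 bp
Sorted largest to smallest: 102, 38, 23, 22, 16 bp.

102, 38, 23, 22, 16 bp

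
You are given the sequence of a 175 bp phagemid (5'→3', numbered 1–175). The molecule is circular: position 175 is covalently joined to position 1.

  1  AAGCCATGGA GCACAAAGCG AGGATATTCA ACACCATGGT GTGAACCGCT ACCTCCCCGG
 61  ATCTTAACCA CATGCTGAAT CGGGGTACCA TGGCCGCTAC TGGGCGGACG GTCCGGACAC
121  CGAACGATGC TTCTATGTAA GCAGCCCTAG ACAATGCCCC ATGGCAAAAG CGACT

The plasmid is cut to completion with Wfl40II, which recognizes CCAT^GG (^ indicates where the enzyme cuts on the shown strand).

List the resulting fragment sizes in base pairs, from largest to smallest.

Wfl40II sites (CCATGG) start at positions 4, 34, 88, 159.
Wfl40II cuts after base 4 of each site, so after positions 7, 37, 91, 162.
Circular molecule, 4 cuts → 4 fragments:
  8–37 → 30 bp
  38–91 → 54 bp
  92–162 → 71 bp
  163–175 then 1–7 → 13 + 7 = 20 bp
Sorted largest to smallest: 71, 54, 30, 20 bp.

71, 54, 30, 20 bp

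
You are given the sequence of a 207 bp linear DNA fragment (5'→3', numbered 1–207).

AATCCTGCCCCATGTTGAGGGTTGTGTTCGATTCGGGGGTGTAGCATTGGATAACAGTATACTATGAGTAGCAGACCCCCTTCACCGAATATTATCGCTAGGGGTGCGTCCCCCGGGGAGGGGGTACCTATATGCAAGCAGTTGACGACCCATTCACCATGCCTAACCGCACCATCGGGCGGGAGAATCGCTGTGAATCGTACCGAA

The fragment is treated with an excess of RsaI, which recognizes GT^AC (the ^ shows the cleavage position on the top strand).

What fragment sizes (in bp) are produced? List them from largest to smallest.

125, 76, 6 bp

RsaI sites (GTAC) start at positions 124, 200.
RsaI cuts after base 2 of each site, so after positions 125, 201.
Linear molecule, 2 cuts → 3 fragments:
  1–125 → 125 bp
  126–201 → 76 bp
  202–207 → 6 bp
Sorted largest to smallest: 125, 76, 6 bp.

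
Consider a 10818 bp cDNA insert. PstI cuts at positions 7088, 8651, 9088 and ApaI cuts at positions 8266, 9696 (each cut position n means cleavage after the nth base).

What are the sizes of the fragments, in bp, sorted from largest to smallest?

7088, 1178, 1122, 608, 437, 385 bp

Combined cut positions (sorted): 7088, 8266, 8651, 9088, 9696.
Linear molecule, 5 cuts → 6 fragments:
  7088 − 0 = 7088 bp
  8266 − 7088 = 1178 bp
  8651 − 8266 = 385 bp
  9088 − 8651 = 437 bp
  9696 − 9088 = 608 bp
  10818 − 9696 = 1122 bp
Sorted largest to smallest: 7088, 1178, 1122, 608, 437, 385 bp.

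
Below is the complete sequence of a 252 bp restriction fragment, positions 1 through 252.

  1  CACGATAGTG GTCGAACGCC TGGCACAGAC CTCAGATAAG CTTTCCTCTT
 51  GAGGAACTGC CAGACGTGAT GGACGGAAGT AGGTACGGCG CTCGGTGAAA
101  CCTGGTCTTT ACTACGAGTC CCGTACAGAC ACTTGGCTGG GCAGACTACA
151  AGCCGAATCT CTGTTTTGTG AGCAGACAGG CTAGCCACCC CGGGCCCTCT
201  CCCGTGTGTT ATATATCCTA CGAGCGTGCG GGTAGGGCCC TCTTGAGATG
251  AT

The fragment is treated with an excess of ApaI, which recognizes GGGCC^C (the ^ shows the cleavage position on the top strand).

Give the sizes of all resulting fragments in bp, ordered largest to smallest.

196, 43, 13 bp

ApaI sites (GGGCCC) start at positions 192, 235.
ApaI cuts after base 5 of each site (before the last base), so after positions 196, 239.
Linear molecule, 2 cuts → 3 fragments:
  1–196 → 196 bp
  197–239 → 43 bp
  240–252 → 13 bp
Sorted largest to smallest: 196, 43, 13 bp.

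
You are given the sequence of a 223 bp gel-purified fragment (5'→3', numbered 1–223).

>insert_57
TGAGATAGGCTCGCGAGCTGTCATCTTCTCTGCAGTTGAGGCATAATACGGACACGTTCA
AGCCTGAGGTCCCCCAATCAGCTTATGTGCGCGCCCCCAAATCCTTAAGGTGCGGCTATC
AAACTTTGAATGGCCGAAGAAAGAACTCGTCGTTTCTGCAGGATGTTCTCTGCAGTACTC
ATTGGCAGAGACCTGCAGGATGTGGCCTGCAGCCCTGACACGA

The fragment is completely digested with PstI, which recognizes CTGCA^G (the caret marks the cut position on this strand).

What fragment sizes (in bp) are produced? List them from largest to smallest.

126, 34, 23, 14, 14, 12 bp

PstI sites (CTGCAG) start at positions 30, 156, 170, 193, 207.
PstI cuts after base 5 of each site (before the last base), so after positions 34, 160, 174, 197, 211.
Linear molecule, 5 cuts → 6 fragments:
  1–34 → 34 bp
  35–160 → 126 bp
  161–174 → 14 bp
  175–197 → 23 bp
  198–211 → 14 bp
  212–223 → 12 bp
Sorted largest to smallest: 126, 34, 23, 14, 14, 12 bp.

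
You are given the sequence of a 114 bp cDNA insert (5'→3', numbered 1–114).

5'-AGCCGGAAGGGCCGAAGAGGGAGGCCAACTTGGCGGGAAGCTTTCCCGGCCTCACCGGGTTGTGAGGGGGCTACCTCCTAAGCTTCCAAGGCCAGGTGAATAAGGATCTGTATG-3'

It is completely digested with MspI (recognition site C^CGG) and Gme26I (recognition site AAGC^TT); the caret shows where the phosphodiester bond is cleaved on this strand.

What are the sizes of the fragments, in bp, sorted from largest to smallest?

38, 31, 28, 9, 5, 3 bp

MspI sites (CCGG) start at positions 3, 46, 55.
MspI cuts after the first base of each site, so after positions 3, 46, 55.
Gme26I sites (AAGCTT) start at positions 38, 80.
Gme26I cuts after base 4 of each site, so after positions 41, 83.
Combined cut positions: 3, 41, 46, 55, 83.
Linear molecule, 5 cuts → 6 fragments:
  1–3 → 3 bp
  4–41 → 38 bp
  42–46 → 5 bp
  47–55 → 9 bp
  56–83 → 28 bp
  84–114 → 31 bp
Sorted largest to smallest: 38, 31, 28, 9, 5, 3 bp.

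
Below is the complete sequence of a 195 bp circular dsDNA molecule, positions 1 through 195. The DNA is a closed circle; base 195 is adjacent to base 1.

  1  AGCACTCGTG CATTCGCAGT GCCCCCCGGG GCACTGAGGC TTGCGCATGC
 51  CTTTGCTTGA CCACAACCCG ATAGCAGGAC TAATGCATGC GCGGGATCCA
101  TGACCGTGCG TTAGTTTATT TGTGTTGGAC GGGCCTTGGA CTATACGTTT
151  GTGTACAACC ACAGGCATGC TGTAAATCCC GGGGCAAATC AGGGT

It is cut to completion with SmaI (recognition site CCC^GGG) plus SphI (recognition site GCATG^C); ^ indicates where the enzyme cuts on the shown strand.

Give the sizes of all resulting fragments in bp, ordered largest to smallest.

SmaI sites (CCCGGG) start at positions 25, 178.
SmaI cuts after base 3 of each site, so after positions 27, 180.
SphI sites (GCATGC) start at positions 45, 85, 165.
SphI cuts after base 5 of each site (before the last base), so after positions 49, 89, 169.
Combined cut positions: 27, 49, 89, 169, 180.
Circular molecule, 5 cuts → 5 fragments:
  28–49 → 22 bp
  50–89 → 40 bp
  90–169 → 80 bp
  170–180 → 11 bp
  181–195 then 1–27 → 15 + 27 = 42 bp
Sorted largest to smallest: 80, 42, 40, 22, 11 bp.

80, 42, 40, 22, 11 bp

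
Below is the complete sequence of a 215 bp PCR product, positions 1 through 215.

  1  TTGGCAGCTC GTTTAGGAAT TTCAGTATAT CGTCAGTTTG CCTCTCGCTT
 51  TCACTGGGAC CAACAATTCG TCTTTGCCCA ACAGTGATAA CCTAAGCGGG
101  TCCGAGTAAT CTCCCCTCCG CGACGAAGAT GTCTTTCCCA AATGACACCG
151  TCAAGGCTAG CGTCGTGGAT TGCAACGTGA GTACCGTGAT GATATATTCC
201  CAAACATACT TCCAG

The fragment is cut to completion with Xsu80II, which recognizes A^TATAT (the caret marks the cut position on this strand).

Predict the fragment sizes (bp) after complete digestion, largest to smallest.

The Xsu80II site (ATATAT) starts at position 192.
Xsu80II cuts after the first base of each site, so after position 192.
Linear molecule, 1 cut → 2 fragments:
  1–192 → 192 bp
  193–215 → 23 bp
Sorted largest to smallest: 192, 23 bp.

192, 23 bp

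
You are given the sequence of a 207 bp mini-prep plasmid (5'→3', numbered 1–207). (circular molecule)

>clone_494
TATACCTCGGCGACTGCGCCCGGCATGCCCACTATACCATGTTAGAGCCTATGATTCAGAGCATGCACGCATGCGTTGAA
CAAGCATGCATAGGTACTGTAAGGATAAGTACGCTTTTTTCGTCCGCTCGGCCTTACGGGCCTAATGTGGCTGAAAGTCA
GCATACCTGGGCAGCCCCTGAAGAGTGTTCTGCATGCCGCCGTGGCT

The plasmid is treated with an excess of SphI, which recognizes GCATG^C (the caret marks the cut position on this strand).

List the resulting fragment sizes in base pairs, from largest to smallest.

SphI sites (GCATGC) start at positions 23, 61, 69, 84, 192.
SphI cuts after base 5 of each site (before the last base), so after positions 27, 65, 73, 88, 196.
Circular molecule, 5 cuts → 5 fragments:
  28–65 → 38 bp
  66–73 → 8 bp
  74–88 → 15 bp
  89–196 → 108 bp
  197–207 then 1–27 → 11 + 27 = 38 bp
Sorted largest to smallest: 108, 38, 38, 15, 8 bp.

108, 38, 38, 15, 8 bp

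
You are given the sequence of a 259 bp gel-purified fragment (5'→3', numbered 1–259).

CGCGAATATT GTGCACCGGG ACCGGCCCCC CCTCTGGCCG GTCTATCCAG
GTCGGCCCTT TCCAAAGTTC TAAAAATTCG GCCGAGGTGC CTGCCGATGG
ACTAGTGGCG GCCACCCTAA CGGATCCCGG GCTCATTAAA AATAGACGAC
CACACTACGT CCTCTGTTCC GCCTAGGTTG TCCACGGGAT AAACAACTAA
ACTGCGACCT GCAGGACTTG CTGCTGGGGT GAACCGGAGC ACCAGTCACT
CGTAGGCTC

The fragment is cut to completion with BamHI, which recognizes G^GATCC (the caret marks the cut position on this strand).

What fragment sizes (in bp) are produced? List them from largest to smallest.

The BamHI site (GGATCC) starts at position 122.
BamHI cuts after the first base of each site, so after position 122.
Linear molecule, 1 cut → 2 fragments:
  1–122 → 122 bp
  123–259 → 137 bp
Sorted largest to smallest: 137, 122 bp.

137, 122 bp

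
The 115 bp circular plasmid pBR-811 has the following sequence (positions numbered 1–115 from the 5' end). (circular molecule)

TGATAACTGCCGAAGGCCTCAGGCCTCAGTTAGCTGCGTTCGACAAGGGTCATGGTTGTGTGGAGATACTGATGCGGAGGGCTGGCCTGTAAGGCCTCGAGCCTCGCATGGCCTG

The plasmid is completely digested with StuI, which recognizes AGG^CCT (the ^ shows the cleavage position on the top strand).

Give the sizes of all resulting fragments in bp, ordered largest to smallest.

71, 37, 7 bp

StuI sites (AGGCCT) start at positions 14, 21, 92.
StuI cuts after base 3 of each site, so after positions 16, 23, 94.
Circular molecule, 3 cuts → 3 fragments:
  17–23 → 7 bp
  24–94 → 71 bp
  95–115 then 1–16 → 21 + 16 = 37 bp
Sorted largest to smallest: 71, 37, 7 bp.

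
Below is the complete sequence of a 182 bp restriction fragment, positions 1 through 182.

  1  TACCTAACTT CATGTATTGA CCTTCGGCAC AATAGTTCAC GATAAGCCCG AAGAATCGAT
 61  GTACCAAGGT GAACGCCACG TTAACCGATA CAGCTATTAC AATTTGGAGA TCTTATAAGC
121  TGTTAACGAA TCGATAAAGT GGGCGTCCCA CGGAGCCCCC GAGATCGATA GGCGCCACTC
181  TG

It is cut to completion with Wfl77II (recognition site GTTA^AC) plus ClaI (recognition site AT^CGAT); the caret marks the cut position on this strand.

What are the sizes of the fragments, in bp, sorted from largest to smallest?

Wfl77II sites (GTTAAC) start at positions 80, 122.
Wfl77II cuts after base 4 of each site, so after positions 83, 125.
ClaI sites (ATCGAT) start at positions 55, 130, 164.
ClaI cuts after base 2 of each site, so after positions 56, 131, 165.
Combined cut positions: 56, 83, 125, 131, 165.
Linear molecule, 5 cuts → 6 fragments:
  1–56 → 56 bp
  57–83 → 27 bp
  84–125 → 42 bp
  126–131 → 6 bp
  132–165 → 34 bp
  166–182 → 17 bp
Sorted largest to smallest: 56, 42, 34, 27, 17, 6 bp.

56, 42, 34, 27, 17, 6 bp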